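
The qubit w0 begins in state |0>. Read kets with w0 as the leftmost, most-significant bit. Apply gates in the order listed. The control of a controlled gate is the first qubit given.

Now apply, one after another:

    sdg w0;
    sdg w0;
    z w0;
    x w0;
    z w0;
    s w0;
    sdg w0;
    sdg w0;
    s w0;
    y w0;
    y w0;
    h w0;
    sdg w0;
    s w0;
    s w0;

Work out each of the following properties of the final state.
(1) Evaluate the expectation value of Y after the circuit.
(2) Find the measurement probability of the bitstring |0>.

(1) In the final state, Y has expectation -1.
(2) Outcome |0> occurs with probability 1/2.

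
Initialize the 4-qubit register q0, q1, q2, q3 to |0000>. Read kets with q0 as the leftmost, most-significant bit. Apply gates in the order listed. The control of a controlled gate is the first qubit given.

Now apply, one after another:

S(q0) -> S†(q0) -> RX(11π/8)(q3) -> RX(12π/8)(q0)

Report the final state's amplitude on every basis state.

The resulting statevector has amplitude sqrt(2)*cos(5*pi/16)/2 on |0000>, sqrt(2)*I*sin(5*pi/16)/2 on |0001>, sqrt(2)*I*cos(5*pi/16)/2 on |1000>, -sqrt(2)*sin(5*pi/16)/2 on |1001>, and 0 on every other basis state.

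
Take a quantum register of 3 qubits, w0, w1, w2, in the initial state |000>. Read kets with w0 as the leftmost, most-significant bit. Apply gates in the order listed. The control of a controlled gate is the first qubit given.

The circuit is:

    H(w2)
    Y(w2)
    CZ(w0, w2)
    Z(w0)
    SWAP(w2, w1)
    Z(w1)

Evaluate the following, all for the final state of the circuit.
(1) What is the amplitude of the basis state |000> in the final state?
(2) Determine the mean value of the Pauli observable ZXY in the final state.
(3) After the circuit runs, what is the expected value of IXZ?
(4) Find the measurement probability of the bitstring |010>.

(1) |000> carries amplitude -sqrt(2)*I/2 in the final state.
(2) In the final state, ZXY has expectation 0.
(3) The expectation value of IXZ is 1.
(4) A full measurement returns |010> with probability 1/2.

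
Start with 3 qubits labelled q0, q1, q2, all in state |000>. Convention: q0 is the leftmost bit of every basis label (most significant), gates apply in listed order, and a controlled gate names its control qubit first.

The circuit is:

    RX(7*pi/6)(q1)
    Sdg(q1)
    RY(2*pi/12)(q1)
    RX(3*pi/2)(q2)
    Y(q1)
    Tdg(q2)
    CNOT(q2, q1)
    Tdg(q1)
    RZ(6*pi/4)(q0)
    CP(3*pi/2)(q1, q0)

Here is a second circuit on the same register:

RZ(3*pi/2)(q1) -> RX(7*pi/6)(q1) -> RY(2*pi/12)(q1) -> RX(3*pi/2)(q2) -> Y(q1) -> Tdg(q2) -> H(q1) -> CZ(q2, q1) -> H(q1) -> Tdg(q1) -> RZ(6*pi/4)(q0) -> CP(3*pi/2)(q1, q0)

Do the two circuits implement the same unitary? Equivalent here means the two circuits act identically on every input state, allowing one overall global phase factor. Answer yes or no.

No: there is an input state on which the two circuits produce genuinely different outputs (not merely differing by a phase).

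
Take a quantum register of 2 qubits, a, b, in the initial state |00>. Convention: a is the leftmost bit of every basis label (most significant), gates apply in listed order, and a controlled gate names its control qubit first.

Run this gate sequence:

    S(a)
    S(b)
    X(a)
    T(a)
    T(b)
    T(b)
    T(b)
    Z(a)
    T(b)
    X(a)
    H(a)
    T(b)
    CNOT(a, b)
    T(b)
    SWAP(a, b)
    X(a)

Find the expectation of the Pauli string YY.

The observable YY averages to sqrt(2)/2.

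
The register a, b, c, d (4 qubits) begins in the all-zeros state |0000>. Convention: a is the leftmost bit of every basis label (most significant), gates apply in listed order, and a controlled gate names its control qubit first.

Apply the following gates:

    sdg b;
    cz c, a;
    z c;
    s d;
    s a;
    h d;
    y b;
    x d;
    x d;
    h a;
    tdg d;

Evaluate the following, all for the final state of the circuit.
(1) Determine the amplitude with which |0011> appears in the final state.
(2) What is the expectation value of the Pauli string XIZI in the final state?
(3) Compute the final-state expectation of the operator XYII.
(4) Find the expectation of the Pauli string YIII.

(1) |0011> carries amplitude 0 in the final state. Key observation: the block from step 8 through step 9 cancels to the identity and can be dropped.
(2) In the final state, XIZI has expectation 1.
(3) The expectation value of XYII is 0.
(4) In the final state, YIII has expectation 0.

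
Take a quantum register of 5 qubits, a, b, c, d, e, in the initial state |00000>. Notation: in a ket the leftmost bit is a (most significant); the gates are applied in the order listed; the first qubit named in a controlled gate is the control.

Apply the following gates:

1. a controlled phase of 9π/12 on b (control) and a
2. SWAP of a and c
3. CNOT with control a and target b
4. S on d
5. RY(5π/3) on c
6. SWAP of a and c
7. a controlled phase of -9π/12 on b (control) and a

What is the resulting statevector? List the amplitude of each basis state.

After the circuit, the state carries amplitude -sqrt(3)/2 on |00000>, 1/2 on |10000>, and 0 on every other basis state.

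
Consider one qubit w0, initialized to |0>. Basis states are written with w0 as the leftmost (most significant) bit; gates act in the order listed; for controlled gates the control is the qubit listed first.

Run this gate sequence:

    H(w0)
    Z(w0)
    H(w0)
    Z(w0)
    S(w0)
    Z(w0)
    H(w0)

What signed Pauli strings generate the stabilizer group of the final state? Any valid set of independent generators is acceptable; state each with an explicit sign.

The final state is stabilized by the group generated by -X; other independent generating sets are equally valid.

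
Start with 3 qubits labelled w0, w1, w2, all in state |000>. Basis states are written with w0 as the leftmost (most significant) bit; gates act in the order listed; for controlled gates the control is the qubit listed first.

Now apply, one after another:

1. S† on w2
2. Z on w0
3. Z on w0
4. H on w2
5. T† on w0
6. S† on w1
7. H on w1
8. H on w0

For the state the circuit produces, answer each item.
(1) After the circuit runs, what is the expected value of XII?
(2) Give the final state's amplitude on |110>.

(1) In the final state, XII has expectation 1.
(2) |110> carries amplitude sqrt(2)/4 in the final state.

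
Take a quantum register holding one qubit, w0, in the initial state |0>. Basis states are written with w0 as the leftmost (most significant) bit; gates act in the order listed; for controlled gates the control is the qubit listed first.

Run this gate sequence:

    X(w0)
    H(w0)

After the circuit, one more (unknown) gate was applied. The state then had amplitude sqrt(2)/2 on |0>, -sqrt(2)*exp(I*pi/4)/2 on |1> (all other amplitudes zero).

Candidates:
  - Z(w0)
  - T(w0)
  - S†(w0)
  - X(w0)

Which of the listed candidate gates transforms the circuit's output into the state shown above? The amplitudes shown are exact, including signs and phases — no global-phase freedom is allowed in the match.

The unique candidate consistent with the amplitudes is T(w0).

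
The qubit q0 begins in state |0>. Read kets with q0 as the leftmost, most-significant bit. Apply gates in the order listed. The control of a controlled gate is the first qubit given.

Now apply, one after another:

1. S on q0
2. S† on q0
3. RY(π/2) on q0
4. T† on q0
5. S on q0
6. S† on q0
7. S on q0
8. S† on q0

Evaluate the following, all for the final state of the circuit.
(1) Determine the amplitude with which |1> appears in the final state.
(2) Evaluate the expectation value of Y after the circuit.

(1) The amplitude on |1> is -sqrt(2)*exp(3*I*pi/4)/2.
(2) The observable Y averages to -sqrt(2)/2.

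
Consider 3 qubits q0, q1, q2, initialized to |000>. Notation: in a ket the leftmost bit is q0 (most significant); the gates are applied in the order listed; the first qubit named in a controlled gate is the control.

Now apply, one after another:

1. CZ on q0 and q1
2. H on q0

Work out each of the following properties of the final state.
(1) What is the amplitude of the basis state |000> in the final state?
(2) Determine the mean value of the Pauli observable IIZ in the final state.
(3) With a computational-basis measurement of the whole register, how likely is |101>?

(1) The final state's coefficient on |000> equals sqrt(2)/2.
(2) In the final state, IIZ has expectation 1.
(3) The probability of measuring |101> is 0.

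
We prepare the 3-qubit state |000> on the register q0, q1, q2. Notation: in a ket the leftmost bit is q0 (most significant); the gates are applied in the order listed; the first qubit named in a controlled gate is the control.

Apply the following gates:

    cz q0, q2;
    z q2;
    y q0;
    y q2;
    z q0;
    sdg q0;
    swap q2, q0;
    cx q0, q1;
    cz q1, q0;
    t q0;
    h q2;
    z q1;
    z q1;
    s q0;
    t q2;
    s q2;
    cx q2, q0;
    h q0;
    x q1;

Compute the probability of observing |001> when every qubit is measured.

A full measurement returns |001> with probability 1/4.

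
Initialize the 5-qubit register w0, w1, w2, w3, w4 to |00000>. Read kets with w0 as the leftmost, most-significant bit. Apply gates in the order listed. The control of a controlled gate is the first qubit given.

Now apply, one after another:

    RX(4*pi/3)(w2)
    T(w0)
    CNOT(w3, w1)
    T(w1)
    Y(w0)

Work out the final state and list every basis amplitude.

After the circuit, the state carries amplitude -I/2 on |10000>, sqrt(3)/2 on |10100>, and 0 on every other basis state.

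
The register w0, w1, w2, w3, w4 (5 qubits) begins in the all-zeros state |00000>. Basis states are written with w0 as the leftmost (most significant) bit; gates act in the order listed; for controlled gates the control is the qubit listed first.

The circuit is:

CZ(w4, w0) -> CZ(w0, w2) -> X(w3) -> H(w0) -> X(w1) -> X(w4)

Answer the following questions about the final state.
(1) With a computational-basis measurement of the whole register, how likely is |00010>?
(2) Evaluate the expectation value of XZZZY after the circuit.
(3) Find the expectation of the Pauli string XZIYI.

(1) A full measurement returns |00010> with probability 0.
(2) The observable XZZZY averages to 0.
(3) The expectation value of XZIYI is 0.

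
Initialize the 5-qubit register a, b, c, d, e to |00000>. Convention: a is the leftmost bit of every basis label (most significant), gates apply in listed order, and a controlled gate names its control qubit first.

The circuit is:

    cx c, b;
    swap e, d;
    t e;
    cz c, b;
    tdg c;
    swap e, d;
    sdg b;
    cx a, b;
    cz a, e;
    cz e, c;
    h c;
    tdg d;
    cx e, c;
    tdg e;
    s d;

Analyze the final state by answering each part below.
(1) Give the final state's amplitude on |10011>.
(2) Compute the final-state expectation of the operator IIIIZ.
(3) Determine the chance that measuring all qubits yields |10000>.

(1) The amplitude on |10011> is 0.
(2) The expectation value of IIIIZ is 1.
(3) Outcome |10000> occurs with probability 0.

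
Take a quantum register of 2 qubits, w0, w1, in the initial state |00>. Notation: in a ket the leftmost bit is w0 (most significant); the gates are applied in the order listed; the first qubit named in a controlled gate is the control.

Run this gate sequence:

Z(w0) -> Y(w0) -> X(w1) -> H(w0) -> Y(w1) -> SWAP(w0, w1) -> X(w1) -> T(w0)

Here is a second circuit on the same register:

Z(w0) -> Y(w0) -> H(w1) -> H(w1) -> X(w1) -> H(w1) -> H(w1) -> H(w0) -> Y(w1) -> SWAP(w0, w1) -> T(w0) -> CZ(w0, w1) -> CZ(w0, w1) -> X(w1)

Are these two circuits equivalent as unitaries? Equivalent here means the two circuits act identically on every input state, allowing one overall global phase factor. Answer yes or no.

Yes, they are equivalent — the unitaries differ by at most a global phase.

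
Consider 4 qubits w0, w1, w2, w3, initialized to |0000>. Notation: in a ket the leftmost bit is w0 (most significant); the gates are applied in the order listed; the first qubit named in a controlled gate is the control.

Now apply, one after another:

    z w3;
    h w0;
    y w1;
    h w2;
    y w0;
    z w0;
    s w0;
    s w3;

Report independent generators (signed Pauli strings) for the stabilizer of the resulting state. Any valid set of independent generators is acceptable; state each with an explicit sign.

The stabilizer group can be generated by +YIII, +IIXI, -IZII, +IIIZ, among other valid generating sets.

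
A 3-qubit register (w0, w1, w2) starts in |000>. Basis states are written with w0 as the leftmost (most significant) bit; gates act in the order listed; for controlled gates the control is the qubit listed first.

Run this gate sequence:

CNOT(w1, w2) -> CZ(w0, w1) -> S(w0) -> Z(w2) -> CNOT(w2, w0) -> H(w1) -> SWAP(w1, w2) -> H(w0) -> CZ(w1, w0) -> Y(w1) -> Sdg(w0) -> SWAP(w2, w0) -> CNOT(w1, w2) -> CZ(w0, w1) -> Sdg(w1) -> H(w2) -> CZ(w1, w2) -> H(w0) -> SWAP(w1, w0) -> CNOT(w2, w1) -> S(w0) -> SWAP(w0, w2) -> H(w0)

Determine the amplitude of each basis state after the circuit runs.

The resulting statevector has amplitude 0 on |000>, sqrt(2)*(-1 + I)/4 on |001>, 0 on |010>, sqrt(2)*(1 + I)/4 on |011>, 0 on |100>, sqrt(2)*(1 - I)/4 on |101>, 0 on |110>, sqrt(2)*(1 + I)/4 on |111>.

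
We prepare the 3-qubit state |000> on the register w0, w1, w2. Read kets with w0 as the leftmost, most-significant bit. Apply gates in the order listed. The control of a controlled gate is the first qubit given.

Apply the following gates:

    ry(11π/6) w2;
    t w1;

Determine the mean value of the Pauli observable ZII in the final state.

The expectation value of ZII is 1.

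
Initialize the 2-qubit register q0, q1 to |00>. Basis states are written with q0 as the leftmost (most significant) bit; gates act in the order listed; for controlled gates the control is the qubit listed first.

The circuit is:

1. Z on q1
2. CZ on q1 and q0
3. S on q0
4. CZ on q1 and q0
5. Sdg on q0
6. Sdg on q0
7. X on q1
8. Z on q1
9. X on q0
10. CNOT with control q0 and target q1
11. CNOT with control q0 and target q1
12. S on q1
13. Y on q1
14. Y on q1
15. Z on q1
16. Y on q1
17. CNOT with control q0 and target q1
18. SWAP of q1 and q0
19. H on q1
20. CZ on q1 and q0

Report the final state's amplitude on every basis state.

After the circuit, the state carries amplitude 0 on |00>, 0 on |01>, sqrt(2)/2 on |10>, sqrt(2)/2 on |11>.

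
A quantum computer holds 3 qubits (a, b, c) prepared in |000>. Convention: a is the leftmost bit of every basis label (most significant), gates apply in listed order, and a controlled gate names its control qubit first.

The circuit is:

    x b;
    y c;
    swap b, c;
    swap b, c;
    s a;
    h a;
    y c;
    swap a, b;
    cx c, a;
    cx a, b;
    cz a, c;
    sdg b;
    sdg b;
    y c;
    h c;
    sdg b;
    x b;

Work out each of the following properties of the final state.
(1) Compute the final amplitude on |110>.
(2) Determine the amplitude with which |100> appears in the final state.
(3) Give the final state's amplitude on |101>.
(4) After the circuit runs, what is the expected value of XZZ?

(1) |110> carries amplitude I/2 in the final state. Key observation: the block from step 3 through step 4 cancels to the identity and can be dropped.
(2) The final state's coefficient on |100> equals -1/2.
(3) The final state's coefficient on |101> equals 1/2.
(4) The expectation value of XZZ is 0.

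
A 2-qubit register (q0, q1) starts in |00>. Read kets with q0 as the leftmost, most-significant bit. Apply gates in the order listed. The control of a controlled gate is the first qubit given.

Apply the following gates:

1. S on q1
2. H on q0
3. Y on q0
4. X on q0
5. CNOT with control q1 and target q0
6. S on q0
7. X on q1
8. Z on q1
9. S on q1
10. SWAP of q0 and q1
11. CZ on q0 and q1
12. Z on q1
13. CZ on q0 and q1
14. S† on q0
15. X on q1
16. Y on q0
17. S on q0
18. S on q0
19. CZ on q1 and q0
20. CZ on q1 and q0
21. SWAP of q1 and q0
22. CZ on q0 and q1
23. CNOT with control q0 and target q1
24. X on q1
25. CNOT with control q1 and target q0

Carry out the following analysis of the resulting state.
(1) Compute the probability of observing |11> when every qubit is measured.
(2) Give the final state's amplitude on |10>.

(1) The probability of measuring |11> is 1/2.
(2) |10> carries amplitude -sqrt(2)/2 in the final state.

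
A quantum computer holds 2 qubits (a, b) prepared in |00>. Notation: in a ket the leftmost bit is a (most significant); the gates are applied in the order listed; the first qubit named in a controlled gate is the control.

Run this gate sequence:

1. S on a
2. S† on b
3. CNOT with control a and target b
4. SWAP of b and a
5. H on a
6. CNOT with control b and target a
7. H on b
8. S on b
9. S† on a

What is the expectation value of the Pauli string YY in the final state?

In the final state, YY has expectation -1.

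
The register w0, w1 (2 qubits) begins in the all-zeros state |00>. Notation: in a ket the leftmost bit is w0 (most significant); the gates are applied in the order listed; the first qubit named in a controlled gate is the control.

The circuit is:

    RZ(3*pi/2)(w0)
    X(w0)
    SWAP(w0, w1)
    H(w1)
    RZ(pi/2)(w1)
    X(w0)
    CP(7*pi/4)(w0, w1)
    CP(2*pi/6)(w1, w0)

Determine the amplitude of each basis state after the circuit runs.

After the circuit, the state carries amplitude 0 on |00>, 0 on |01>, -sqrt(2)/2 on |10>, sqrt(2)*exp(7*I*pi/12)/2 on |11>.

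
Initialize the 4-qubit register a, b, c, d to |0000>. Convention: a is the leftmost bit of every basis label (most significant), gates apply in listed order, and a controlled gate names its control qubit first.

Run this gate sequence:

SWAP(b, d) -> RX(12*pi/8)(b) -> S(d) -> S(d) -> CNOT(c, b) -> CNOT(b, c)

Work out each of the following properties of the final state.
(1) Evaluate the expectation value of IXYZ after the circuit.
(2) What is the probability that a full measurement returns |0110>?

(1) The expectation value of IXYZ is 1.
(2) The probability of measuring |0110> is 1/2.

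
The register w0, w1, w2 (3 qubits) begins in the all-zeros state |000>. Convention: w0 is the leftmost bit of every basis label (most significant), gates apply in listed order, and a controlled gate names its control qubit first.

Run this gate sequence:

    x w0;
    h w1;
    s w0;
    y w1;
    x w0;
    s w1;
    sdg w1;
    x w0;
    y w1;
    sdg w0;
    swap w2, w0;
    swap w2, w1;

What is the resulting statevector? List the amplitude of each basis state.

After the circuit, the state carries amplitude sqrt(2)/2 on |010>, sqrt(2)/2 on |011>, and 0 on every other basis state. Key observation: steps 3-10 multiply out to the identity, so the circuit reduces to the remaining gates.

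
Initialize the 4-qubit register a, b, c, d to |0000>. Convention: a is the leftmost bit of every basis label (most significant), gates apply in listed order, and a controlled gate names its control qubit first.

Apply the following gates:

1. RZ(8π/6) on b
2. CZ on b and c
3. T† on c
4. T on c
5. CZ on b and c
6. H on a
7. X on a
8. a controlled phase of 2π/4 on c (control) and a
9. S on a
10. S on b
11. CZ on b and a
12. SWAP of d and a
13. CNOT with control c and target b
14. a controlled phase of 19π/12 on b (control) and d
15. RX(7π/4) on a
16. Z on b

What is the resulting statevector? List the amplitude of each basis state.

After the circuit, the state carries amplitude sqrt(2*sqrt(2) + 4)*exp(I*pi/3)/4 on |0000>, sqrt(2*sqrt(2) + 4)*exp(5*I*pi/6)/4 on |0001>, sqrt(4 - 2*sqrt(2))*exp(5*I*pi/6)/4 on |1000>, -sqrt(4 - 2*sqrt(2))*exp(I*pi/3)/4 on |1001>, and 0 on every other basis state. Key observation: the block from step 2 through step 5 cancels to the identity and can be dropped.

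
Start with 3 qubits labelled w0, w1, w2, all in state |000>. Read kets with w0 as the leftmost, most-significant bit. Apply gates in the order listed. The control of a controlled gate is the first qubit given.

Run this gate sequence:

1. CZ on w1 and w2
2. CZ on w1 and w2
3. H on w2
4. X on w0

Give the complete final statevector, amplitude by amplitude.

The resulting statevector has amplitude sqrt(2)/2 on |100>, sqrt(2)/2 on |101>, and 0 on every other basis state. Key observation: the block from step 1 through step 2 cancels to the identity and can be dropped.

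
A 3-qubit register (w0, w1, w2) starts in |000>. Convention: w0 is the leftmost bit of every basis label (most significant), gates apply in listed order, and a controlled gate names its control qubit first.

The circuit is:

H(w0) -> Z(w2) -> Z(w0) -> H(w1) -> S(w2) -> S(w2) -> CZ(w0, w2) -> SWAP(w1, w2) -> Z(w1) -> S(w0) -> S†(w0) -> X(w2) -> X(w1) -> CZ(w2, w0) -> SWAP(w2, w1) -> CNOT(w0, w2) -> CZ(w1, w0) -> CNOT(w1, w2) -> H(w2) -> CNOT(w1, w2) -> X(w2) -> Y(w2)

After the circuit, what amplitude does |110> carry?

|110> carries amplitude -sqrt(2)*I/4 in the final state.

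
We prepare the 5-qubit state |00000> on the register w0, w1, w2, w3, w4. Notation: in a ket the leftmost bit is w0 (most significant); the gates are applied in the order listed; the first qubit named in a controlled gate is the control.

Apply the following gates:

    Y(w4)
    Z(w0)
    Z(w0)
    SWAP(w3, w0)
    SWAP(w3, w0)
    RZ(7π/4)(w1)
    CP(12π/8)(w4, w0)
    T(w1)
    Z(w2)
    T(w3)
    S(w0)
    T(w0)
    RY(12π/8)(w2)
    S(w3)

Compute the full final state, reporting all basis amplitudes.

The resulting statevector has amplitude sqrt(2)*exp(5*I*pi/8)/2 on |00001>, -sqrt(2)*exp(5*I*pi/8)/2 on |00101>, and 0 on every other basis state. Key observation: steps 4-5 multiply out to the identity, so the circuit reduces to the remaining gates.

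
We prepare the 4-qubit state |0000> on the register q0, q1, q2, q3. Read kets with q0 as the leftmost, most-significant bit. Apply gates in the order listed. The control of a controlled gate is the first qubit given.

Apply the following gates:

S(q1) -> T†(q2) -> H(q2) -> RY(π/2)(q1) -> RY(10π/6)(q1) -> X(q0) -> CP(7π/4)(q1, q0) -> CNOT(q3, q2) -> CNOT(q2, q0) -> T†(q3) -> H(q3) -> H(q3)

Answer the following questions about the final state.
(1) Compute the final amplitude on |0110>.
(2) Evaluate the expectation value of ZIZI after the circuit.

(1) The amplitude on |0110> is (-1 + sqrt(3))*exp(3*I*pi/4)/4.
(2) In the final state, ZIZI has expectation -1.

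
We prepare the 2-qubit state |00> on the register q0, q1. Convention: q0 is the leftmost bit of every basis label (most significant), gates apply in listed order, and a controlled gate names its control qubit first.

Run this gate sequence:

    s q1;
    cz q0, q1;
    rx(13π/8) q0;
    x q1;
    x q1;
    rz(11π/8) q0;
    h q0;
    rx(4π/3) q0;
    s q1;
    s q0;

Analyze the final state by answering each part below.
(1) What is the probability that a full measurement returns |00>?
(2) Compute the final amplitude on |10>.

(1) A full measurement returns |00> with probability sin(3*pi/16)**2/2 + cos(3*pi/16)**2/2 + sqrt(3)*exp(-5*I*pi/8)*sin(3*pi/16)*cos(3*pi/16)/4 + I*exp(5*I*pi/8)*sin(3*pi/16)*cos(3*pi/16)/4 - I*exp(-5*I*pi/8)*sin(3*pi/16)*cos(3*pi/16)/4 + sqrt(3)*exp(5*I*pi/8)*sin(3*pi/16)*cos(3*pi/16)/4.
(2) The amplitude on |10> is sqrt(2)*I*exp(-11*I*pi/16)*cos(3*pi/16)/4 + sqrt(2)*exp(11*I*pi/16)*sin(3*pi/16)/4 - sqrt(6)*I*exp(11*I*pi/16)*sin(3*pi/16)/4 - sqrt(6)*exp(-11*I*pi/16)*cos(3*pi/16)/4.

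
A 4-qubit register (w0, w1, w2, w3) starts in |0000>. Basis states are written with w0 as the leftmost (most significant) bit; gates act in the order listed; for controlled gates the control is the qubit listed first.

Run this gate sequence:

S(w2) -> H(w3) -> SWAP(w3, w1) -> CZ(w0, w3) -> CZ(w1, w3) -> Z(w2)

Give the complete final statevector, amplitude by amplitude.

The resulting statevector has amplitude sqrt(2)/2 on |0000>, sqrt(2)/2 on |0100>, and 0 on every other basis state.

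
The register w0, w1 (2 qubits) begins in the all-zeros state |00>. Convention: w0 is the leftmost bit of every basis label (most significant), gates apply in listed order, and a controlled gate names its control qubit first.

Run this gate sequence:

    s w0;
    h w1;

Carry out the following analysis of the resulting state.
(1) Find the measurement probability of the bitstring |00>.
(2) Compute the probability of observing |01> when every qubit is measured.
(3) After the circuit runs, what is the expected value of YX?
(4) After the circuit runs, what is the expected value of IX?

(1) A full measurement returns |00> with probability 1/2.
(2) A full measurement returns |01> with probability 1/2.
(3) The observable YX averages to 0.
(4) The expectation value of IX is 1.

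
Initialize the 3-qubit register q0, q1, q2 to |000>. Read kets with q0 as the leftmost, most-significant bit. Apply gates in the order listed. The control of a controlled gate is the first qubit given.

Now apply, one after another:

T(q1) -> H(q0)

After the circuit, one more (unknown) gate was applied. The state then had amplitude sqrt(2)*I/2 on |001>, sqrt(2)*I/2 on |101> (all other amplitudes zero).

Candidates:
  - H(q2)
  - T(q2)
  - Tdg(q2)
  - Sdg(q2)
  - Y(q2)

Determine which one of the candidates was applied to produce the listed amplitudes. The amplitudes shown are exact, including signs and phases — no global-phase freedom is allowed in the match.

The applied gate was Y(q2).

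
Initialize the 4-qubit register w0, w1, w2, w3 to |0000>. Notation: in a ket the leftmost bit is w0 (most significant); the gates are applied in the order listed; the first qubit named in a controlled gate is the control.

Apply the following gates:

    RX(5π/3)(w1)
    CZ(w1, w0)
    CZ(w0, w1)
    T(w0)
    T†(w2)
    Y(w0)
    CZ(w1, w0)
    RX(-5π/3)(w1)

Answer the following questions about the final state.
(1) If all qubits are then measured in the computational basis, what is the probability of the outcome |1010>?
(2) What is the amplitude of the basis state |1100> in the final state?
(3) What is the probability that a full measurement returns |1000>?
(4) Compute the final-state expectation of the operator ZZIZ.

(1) The probability of measuring |1010> is 0.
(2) The final state's coefficient on |1100> equals sqrt(3)/2.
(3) A full measurement returns |1000> with probability 1/4.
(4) In the final state, ZZIZ has expectation 1/2.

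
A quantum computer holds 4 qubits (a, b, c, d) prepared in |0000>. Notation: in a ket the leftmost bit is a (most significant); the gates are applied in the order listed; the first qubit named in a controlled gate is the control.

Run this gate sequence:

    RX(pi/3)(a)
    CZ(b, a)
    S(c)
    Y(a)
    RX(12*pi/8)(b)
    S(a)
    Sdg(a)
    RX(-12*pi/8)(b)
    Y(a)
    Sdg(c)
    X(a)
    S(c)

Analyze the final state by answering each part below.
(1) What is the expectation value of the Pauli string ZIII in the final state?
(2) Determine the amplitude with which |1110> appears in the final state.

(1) The observable ZIII averages to -1/2.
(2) The final state's coefficient on |1110> equals 0.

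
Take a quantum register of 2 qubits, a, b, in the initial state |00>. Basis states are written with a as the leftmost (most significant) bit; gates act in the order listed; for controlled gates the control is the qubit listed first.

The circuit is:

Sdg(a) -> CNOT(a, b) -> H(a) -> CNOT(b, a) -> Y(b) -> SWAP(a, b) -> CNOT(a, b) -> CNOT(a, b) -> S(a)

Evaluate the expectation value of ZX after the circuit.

In the final state, ZX has expectation -1.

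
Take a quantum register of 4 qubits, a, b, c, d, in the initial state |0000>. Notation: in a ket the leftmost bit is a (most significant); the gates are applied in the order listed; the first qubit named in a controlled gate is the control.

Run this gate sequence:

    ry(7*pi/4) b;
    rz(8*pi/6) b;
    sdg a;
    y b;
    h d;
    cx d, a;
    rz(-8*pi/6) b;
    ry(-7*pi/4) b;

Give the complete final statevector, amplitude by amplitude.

The final amplitudes are sqrt(3)/4 on |0000>, (-sqrt(2)*I + I + (1 + sqrt(2))*exp(5*I*pi/6))*exp(I*pi/3)/4 on |0100>, sqrt(3)/4 on |1001>, (-sqrt(2)*I + I + (1 + sqrt(2))*exp(5*I*pi/6))*exp(I*pi/3)/4 on |1101>, and 0 on every other basis state.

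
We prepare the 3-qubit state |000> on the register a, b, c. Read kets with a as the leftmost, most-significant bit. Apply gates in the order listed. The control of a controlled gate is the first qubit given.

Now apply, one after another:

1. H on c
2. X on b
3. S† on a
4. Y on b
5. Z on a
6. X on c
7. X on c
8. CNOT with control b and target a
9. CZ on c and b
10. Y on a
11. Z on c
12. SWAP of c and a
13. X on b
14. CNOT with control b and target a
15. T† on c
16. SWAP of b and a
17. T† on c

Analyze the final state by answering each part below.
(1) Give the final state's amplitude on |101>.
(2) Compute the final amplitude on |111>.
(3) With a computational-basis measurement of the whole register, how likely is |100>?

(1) The amplitude on |101> is sqrt(2)*I/2.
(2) |111> carries amplitude -sqrt(2)*I/2 in the final state.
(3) The probability of measuring |100> is 0.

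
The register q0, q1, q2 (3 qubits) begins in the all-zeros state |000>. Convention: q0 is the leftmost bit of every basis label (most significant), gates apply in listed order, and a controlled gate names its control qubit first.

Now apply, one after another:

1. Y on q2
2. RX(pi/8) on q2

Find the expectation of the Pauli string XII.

The expectation value of XII is 0.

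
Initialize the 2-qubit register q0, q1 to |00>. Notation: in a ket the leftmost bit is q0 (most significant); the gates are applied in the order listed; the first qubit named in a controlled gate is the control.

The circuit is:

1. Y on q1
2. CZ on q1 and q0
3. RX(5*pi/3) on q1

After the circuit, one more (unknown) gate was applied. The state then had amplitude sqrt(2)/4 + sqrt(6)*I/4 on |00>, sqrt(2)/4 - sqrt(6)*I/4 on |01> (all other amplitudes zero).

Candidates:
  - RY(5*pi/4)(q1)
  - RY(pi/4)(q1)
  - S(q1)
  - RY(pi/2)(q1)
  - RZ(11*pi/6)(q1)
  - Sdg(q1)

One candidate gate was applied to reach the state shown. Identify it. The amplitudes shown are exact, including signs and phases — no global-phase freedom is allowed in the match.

The applied gate was RY(pi/2)(q1).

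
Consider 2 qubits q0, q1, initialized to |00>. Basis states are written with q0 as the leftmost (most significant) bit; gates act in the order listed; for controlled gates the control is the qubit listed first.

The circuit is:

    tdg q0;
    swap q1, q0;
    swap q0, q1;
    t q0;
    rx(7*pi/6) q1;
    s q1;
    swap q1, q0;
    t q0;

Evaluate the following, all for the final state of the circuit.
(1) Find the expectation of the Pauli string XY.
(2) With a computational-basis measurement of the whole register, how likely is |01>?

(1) The observable XY averages to 0.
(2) The probability of measuring |01> is 0.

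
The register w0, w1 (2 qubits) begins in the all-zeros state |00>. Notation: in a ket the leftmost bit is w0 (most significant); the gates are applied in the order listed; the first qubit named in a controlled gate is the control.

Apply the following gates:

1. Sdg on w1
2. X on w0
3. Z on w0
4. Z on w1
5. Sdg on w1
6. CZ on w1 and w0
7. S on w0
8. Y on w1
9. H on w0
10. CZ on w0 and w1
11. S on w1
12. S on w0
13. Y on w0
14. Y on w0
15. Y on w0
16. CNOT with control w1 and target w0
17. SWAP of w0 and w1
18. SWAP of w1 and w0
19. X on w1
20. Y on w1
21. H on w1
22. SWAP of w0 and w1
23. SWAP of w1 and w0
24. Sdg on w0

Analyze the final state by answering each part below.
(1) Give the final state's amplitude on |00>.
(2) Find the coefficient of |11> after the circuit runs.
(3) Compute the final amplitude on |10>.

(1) The final state's coefficient on |00> equals -I/2.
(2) |11> carries amplitude -I/2 in the final state.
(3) The amplitude on |10> is I/2.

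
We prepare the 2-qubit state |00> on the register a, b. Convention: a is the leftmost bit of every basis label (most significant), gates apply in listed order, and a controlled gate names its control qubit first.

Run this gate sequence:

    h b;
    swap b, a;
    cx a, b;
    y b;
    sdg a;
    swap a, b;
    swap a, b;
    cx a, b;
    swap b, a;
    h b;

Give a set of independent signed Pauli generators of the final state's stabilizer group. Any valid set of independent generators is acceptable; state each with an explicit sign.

The stabilizer group can be generated by -IY, -ZI, among other valid generating sets.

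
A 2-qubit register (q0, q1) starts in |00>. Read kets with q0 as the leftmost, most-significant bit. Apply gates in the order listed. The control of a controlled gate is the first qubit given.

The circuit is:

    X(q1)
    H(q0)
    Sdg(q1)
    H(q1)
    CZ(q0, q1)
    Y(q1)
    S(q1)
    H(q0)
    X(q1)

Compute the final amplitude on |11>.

|11> carries amplitude sqrt(2)/2 in the final state.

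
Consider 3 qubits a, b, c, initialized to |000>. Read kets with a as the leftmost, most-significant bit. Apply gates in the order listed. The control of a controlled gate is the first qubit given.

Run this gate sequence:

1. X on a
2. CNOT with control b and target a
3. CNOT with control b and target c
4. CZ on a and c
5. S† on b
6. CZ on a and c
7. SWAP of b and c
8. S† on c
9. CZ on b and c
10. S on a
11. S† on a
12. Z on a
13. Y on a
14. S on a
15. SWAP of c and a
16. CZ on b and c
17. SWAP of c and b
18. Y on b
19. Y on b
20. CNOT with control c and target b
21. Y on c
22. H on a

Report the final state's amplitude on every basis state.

After the circuit, the state carries amplitude -sqrt(2)/2 on |001>, -sqrt(2)/2 on |101>, and 0 on every other basis state. Key observation: steps 10-11 multiply out to the identity, so the circuit reduces to the remaining gates.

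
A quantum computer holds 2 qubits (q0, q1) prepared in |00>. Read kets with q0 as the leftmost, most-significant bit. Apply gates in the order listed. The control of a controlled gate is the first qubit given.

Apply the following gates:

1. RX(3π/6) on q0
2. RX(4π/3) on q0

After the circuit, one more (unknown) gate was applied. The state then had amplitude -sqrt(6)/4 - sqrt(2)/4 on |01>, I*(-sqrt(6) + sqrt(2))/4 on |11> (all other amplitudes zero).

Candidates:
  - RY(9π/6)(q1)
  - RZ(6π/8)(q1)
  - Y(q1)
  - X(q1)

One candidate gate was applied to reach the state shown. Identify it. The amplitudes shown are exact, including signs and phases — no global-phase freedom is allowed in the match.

It was X(q1) that produced the state shown.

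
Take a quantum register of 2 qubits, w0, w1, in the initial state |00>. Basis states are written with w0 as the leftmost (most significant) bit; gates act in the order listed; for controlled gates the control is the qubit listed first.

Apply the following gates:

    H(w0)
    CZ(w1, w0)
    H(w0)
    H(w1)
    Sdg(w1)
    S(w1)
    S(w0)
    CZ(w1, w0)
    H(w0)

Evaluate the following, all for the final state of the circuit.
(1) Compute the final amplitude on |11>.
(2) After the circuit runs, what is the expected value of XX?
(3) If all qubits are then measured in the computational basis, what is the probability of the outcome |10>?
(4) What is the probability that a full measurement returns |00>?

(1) The amplitude on |11> is 1/2.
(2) The observable XX averages to 1.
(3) A full measurement returns |10> with probability 1/4.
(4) A full measurement returns |00> with probability 1/4.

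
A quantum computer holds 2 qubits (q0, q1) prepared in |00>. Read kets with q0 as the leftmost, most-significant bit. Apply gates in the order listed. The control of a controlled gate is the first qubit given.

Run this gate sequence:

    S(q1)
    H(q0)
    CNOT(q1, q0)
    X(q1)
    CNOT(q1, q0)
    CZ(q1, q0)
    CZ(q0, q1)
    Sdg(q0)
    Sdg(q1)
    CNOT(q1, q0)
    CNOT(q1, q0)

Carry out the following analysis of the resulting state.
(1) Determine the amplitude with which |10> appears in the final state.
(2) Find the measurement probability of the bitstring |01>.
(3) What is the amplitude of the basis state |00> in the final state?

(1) |10> carries amplitude 0 in the final state.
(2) Outcome |01> occurs with probability 1/2.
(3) The amplitude on |00> is 0.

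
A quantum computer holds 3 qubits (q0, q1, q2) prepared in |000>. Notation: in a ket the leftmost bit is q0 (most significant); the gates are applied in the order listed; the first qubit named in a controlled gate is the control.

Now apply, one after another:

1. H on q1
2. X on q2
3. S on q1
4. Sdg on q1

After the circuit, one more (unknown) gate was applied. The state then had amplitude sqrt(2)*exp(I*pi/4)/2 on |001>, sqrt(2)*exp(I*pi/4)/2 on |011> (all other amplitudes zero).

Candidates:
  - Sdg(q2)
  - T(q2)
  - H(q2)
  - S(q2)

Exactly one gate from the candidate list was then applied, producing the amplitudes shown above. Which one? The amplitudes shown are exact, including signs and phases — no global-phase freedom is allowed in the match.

The applied gate was T(q2). Key observation: gates 3-4 undo each other exactly, leaving only the rest of the circuit to track.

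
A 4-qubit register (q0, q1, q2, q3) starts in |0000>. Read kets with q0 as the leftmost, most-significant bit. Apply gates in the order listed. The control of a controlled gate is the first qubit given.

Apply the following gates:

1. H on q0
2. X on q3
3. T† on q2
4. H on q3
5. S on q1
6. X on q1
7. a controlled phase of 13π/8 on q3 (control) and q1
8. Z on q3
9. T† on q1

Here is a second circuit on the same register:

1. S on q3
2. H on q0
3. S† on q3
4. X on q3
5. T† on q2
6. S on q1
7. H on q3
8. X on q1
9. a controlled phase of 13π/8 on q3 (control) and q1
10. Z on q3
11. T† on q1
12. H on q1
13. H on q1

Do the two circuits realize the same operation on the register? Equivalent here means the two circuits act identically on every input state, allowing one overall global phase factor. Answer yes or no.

Yes — the two circuits implement the same unitary up to a global phase.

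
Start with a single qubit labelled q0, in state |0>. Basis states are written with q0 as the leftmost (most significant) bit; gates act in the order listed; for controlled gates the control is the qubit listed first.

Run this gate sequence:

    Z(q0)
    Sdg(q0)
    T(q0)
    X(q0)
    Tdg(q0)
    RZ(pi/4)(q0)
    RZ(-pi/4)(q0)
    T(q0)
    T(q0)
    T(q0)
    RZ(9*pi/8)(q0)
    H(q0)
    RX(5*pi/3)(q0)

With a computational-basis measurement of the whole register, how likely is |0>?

Outcome |0> occurs with probability 1/2. Key observation: steps 5-8 multiply out to the identity, so the circuit reduces to the remaining gates.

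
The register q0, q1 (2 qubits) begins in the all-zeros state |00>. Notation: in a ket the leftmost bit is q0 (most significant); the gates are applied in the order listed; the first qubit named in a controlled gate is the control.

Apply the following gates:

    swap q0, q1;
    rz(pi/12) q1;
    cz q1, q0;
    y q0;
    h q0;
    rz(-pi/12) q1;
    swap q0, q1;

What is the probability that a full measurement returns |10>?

A full measurement returns |10> with probability 0.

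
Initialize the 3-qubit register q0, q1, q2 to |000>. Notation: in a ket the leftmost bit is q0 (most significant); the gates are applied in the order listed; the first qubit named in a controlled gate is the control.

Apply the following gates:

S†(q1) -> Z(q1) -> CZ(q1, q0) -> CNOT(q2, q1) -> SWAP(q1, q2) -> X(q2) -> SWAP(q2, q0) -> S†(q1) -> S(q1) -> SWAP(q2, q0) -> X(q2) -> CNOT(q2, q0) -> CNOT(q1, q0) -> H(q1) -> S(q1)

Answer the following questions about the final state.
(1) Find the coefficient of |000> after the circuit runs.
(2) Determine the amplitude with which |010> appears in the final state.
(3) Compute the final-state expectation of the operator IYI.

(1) |000> carries amplitude sqrt(2)/2 in the final state.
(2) The final state's coefficient on |010> equals sqrt(2)*I/2.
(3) The observable IYI averages to 1.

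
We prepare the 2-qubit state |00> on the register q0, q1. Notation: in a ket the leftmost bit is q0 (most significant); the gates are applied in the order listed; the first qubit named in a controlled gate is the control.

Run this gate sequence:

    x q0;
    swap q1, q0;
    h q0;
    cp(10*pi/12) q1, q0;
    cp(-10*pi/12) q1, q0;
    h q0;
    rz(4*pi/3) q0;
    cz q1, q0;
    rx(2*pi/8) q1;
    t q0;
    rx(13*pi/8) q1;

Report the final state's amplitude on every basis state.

The resulting statevector has amplitude I*sqrt(1/2 - sqrt(2)/4)*exp(-2*I*pi/3)*cos(3*pi/16) - I*sqrt(sqrt(2)/4 + 1/2)*exp(-2*I*pi/3)*sin(3*pi/16) on |00>, -sqrt(1/2 - sqrt(2)/4)*exp(-2*I*pi/3)*sin(3*pi/16) - sqrt(sqrt(2)/4 + 1/2)*exp(-2*I*pi/3)*cos(3*pi/16) on |01>, 0 on |10>, 0 on |11>. Key observation: steps 3-6 multiply out to the identity, so the circuit reduces to the remaining gates.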